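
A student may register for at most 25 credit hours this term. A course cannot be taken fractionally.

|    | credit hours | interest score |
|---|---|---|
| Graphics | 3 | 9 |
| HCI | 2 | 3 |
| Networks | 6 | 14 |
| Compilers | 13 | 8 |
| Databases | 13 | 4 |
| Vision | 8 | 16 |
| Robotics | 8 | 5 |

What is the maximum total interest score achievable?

This is an integer program with binary decision variables.
Graphics + Networks + Vision + Robotics: credit hours 3 + 6 + 8 + 8 = 25 ≤ 25, interest score 9 + 14 + 16 + 5 = 44.
Graphics + Networks + Vision: credit hours 3 + 6 + 8 = 17 ≤ 25, interest score 9 + 14 + 16 = 39.
Graphics + HCI + Networks + Vision: credit hours 3 + 2 + 6 + 8 = 19 ≤ 25, interest score 9 + 3 + 14 + 16 = 42.
Best is Graphics, Networks, Vision, and Robotics with total interest score 44.

44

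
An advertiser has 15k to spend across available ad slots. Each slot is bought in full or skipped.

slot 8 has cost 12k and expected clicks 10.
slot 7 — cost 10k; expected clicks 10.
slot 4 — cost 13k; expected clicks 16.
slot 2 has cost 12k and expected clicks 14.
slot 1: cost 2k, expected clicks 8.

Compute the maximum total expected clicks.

24

slot 2 + slot 1: cost 12 + 2 = 14 ≤ 15, expected clicks 14 + 8 = 22.
slot 4 + slot 1: cost 13 + 2 = 15 ≤ 15, expected clicks 16 + 8 = 24.
Best is slot 4 and slot 1 with total expected clicks 24.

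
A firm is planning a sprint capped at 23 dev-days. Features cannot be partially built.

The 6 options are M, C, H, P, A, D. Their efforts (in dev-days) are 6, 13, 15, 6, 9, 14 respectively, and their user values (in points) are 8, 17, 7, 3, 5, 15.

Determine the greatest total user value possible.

M + C: effort 6 + 13 = 19 ≤ 23, user value 8 + 17 = 25.
M + D: effort 6 + 14 = 20 ≤ 23, user value 8 + 15 = 23.
C + A: effort 13 + 9 = 22 ≤ 23, user value 17 + 5 = 22.
Best is M and C with total user value 25.

25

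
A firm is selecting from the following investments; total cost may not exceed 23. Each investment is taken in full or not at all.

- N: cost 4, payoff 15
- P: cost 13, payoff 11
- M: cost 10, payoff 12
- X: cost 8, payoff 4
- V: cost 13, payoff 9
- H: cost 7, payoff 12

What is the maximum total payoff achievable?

Treat it as a binary knapsack problem.
N + M + H: cost 4 + 10 + 7 = 21 ≤ 23, payoff 15 + 12 + 12 = 39.
N + M + X: cost 4 + 10 + 8 = 22 ≤ 23, payoff 15 + 12 + 4 = 31.
N + X + H: cost 4 + 8 + 7 = 19 ≤ 23, payoff 15 + 4 + 12 = 31.
Best is N, M, and H with total payoff 39.

39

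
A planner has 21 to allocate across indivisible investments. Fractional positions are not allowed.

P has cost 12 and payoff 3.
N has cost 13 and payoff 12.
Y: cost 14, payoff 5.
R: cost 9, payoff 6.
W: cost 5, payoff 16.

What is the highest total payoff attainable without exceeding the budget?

28

This is a 0-1 knapsack instance.
Allowing fractional choices, the relaxed optimum would be about 30.0, but investments are indivisible.
R + W: cost 9 + 5 = 14 ≤ 21, payoff 6 + 16 = 22.
N + W: cost 13 + 5 = 18 ≤ 21, payoff 12 + 16 = 28.
Y + W: cost 14 + 5 = 19 ≤ 21, payoff 5 + 16 = 21.
Best is N and W with total payoff 28.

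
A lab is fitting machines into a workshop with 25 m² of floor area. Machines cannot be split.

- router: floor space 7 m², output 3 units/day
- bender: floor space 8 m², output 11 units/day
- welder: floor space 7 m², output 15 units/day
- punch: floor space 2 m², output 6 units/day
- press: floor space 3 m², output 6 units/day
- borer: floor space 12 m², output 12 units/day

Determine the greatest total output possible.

bender + welder + punch + press: floor space 8 + 7 + 2 + 3 = 20 ≤ 25, output 11 + 15 + 6 + 6 = 38.
router + bender + welder + punch: floor space 7 + 8 + 7 + 2 = 24 ≤ 25, output 3 + 11 + 15 + 6 = 35.
welder + punch + press + borer: floor space 7 + 2 + 3 + 12 = 24 ≤ 25, output 15 + 6 + 6 + 12 = 39.
Best is welder, punch, press, and borer with total output 39.

39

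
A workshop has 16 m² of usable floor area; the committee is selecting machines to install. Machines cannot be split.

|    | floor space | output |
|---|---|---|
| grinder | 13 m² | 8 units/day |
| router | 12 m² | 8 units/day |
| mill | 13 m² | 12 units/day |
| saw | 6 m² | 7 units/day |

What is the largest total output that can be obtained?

12

Allowing fractional choices, the relaxed optimum would be about 16.2, but machines are indivisible.
mill: floor space 13 ≤ 16, output 12.
router: floor space 12 ≤ 16, output 8.
grinder: floor space 13 ≤ 16, output 8.
Best is mill with total output 12.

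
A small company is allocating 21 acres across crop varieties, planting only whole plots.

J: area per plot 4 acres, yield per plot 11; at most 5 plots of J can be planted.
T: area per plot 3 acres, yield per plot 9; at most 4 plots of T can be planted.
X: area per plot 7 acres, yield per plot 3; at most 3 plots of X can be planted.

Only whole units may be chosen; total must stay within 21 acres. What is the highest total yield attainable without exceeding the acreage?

60

3×J and 3×T: area 21 ≤ 21, yield 3·11 + 3·9 = 60.
2×J and 4×T: area 20 ≤ 21, yield 2·11 + 4·9 = 58.
Best is 60.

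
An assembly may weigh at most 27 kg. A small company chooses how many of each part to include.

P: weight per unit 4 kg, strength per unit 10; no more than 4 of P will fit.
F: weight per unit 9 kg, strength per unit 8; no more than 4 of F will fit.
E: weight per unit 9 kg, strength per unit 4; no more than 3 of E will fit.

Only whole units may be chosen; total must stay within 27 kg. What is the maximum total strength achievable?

This is a bounded integer knapsack.
P has the best ratio (10/4); taking only P gives at most 4×10 = 40 (stopped by the supply cap of 4).
Mixing does better — 4×P and 1×F: weight 25 ≤ 27, strength 4·10 + 1·8 = 48.

48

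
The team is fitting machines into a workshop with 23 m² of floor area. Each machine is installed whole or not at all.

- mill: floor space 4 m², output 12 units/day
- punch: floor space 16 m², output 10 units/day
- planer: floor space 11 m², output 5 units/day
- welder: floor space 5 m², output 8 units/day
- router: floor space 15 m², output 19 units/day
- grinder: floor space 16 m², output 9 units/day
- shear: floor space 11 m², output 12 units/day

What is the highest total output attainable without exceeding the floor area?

Treat it as a binary knapsack problem.
Allowing fractional choices, the relaxed optimum would be about 37.7, but machines are indivisible.
welder + router: floor space 5 + 15 = 20 ≤ 23, output 8 + 19 = 27.
mill + router: floor space 4 + 15 = 19 ≤ 23, output 12 + 19 = 31.
mill + welder + shear: floor space 4 + 5 + 11 = 20 ≤ 23, output 12 + 8 + 12 = 32.
Best is mill, welder, and shear with total output 32.

32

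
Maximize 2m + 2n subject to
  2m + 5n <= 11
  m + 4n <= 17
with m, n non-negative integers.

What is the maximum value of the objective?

The continuous relaxation peaks at (5.5, 0) with value 11.00; rounding to a feasible lattice point costs some objective.
(m,n)=(5,0) is feasible, giving 10.
(m,n)=(4,0) is feasible, giving 8.
Maximum is 10 at (m,n)=(5,0).

10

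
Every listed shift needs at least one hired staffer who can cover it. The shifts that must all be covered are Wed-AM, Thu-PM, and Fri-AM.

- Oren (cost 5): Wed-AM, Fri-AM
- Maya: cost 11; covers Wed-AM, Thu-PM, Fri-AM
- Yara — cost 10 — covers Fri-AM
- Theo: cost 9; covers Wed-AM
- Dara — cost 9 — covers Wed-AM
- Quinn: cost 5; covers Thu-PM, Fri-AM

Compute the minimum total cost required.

Choose Oren and Quinn: together they cover Wed-AM, Thu-PM, Fri-AM — every shift.
Total cost: 5 + 5 = 10.
No cover costs less than 10.

10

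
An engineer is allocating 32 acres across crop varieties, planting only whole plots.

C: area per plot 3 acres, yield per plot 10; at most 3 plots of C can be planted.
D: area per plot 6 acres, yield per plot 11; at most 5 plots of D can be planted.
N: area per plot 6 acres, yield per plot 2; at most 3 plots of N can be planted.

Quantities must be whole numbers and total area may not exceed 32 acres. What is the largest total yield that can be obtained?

This is a bounded integer knapsack.
Take 2×C and 4×D: area 30 ≤ 32, yield 2·10 + 4·11 = 64.
No other integer combination yields more.

64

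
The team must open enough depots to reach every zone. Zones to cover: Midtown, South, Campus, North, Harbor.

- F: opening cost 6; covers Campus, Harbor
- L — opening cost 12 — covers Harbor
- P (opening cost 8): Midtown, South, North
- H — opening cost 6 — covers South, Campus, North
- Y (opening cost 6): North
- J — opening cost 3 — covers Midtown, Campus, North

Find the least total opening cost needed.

The greedy cost-per-new-zone heuristic would pick J, F, and H for 15, but a cheaper cover exists.
Choose F and P: together they cover Midtown, South, Campus, North, Harbor — every zone.
Total opening cost: 6 + 8 = 14.
No cover costs less than 14.

14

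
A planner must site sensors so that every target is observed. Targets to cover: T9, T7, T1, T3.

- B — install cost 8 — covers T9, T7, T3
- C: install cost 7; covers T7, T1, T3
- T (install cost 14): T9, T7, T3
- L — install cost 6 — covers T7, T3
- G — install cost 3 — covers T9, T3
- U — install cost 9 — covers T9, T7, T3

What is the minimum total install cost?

Choose C and G: together they cover T9, T7, T1, T3 — every target.
Total install cost: 7 + 3 = 10.
No cover costs less than 10.

10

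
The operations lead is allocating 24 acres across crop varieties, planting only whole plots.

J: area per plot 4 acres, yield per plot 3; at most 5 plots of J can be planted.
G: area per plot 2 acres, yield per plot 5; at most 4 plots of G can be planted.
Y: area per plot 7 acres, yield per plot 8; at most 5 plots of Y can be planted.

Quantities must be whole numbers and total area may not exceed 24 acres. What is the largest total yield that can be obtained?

36

4×G and 2×Y: area 22 ≤ 24, yield 4·5 + 2·8 = 36.
1×J, 3×G, and 2×Y: area 24 ≤ 24, yield 1·3 + 3·5 + 2·8 = 34.
Best is 36.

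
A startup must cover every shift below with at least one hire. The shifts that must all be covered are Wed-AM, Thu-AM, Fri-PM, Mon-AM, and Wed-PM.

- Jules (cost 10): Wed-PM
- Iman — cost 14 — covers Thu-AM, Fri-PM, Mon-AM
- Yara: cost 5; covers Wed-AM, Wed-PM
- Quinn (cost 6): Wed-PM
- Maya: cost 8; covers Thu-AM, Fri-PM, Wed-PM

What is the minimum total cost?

The greedy cost-per-new-shift heuristic would pick Yara, Maya, and Iman for 27, but a cheaper cover exists.
Choose Iman and Yara: together they cover Wed-AM, Thu-AM, Fri-PM, Mon-AM, Wed-PM — every shift.
Total cost: 14 + 5 = 19.
No cover costs less than 19.

19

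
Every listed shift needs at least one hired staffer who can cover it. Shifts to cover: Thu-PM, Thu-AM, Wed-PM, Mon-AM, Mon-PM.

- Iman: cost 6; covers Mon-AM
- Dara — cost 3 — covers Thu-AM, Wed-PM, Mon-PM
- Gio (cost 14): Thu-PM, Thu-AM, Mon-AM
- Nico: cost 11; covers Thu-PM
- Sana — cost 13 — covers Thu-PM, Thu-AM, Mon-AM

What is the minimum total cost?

The greedy cost-per-new-shift heuristic would pick Dara, Iman, and Nico for 20, but a cheaper cover exists.
Choose Dara and Sana: together they cover Thu-PM, Thu-AM, Wed-PM, Mon-AM, Mon-PM — every shift.
Total cost: 3 + 13 = 16.
No cover costs less than 16.

16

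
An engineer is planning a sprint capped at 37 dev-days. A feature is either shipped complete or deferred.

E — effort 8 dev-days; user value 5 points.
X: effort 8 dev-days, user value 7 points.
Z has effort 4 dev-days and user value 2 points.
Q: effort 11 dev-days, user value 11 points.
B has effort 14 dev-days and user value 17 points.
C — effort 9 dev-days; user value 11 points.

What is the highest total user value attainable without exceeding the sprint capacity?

39

Take Q, B, and C: effort 11 + 14 + 9 = 34 ≤ 37, user value 11 + 17 + 11 = 39.
No other feasible combination does better.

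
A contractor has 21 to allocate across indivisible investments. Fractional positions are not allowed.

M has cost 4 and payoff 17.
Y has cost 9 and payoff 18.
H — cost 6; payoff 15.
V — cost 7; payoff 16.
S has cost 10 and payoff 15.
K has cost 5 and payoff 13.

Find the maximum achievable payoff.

51

Treat it as a binary knapsack problem.
M + Y + H: cost 4 + 9 + 6 = 19 ≤ 21, payoff 17 + 18 + 15 = 50.
M + H + V: cost 4 + 6 + 7 = 17 ≤ 21, payoff 17 + 15 + 16 = 48.
M + Y + V: cost 4 + 9 + 7 = 20 ≤ 21, payoff 17 + 18 + 16 = 51.
Best is M, Y, and V with total payoff 51.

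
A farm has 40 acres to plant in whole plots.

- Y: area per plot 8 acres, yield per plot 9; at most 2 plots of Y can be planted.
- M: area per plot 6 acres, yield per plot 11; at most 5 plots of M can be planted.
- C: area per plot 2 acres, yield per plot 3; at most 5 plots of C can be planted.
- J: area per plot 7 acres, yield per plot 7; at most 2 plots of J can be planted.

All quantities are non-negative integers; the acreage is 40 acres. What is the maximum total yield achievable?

Take 5×M and 5×C: area 40 ≤ 40, yield 5·11 + 5·3 = 70.
M has the best ratio (11/6) and is taken to its limit of 5; remaining capacity is filled optimally with the others.

70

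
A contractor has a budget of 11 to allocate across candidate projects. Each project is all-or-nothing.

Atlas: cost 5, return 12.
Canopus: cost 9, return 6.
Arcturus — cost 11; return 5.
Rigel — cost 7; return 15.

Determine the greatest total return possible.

15

Atlas: cost 5 ≤ 11, return 12.
Canopus: cost 9 ≤ 11, return 6.
Rigel: cost 7 ≤ 11, return 15.
Best is Rigel with total return 15.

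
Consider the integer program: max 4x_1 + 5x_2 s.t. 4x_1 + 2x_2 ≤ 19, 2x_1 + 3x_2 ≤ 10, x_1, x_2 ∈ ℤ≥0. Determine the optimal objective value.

Relaxing integrality, the LP optimum is 19.75 at (x_1,x_2) = (4.62, 0.25), which is not an integer point.
(x_1,x_2)=(2,2): 4·2+2·2=12≤19, 2·2+3·2=10≤10, objective 18.
(x_1,x_2)=(3,1): 4·3+2·1=14≤19, 2·3+3·1=9≤10, objective 17.
(x_1,x_2)=(4,0): 4·4+2·0=16≤19, 2·4+3·0=8≤10, objective 16.
No feasible integer point exceeds 18.

18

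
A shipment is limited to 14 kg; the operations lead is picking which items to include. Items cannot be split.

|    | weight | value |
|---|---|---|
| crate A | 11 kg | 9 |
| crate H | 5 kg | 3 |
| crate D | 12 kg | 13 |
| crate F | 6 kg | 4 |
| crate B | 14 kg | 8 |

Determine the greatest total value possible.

13

Allowing fractional choices, the relaxed optimum would be about 14.6, but items are indivisible.
crate D: weight 12 ≤ 14, value 13.
crate A: weight 11 ≤ 14, value 9.
Best is crate D with total value 13.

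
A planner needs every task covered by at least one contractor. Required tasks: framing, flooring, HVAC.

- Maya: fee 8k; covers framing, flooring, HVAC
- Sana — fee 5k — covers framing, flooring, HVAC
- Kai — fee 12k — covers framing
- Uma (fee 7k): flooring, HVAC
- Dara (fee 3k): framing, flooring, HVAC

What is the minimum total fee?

3

Dara alone covers framing, flooring, HVAC — every task.
Total fee: 3.
No cover costs less than 3.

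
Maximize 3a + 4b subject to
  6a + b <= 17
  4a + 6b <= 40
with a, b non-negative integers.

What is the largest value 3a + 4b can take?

27

The continuous relaxation peaks at (1.94, 5.38) with value 27.31; rounding to a feasible lattice point costs some objective.
(a,b)=(1,6) is feasible, giving 27.
(a,b)=(2,5) is feasible, giving 26.
(a,b)=(0,6) is feasible, giving 24.
Maximum is 27 at (a,b)=(1,6).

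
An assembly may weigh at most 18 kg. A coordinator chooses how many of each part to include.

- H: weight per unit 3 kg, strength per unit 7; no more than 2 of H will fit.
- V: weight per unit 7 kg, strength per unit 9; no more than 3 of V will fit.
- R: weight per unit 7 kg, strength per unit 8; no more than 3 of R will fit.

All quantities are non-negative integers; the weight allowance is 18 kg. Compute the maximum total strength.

25

1×H, 1×V, and 1×R: weight 17 ≤ 18, strength 1·7 + 1·9 + 1·8 = 24.
1×H and 2×V: weight 17 ≤ 18, strength 1·7 + 2·9 = 25.
Best is 25.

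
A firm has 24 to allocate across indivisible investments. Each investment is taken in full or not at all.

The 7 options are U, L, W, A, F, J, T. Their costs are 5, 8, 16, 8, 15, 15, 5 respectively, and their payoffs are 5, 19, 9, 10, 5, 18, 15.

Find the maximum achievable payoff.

44

Allowing fractional choices, the relaxed optimum would be about 47.6, but investments are indivisible.
L + A + T: cost 8 + 8 + 5 = 21 ≤ 24, payoff 19 + 10 + 15 = 44.
L + J: cost 8 + 15 = 23 ≤ 24, payoff 19 + 18 = 37.
U + L + T: cost 5 + 8 + 5 = 18 ≤ 24, payoff 5 + 19 + 15 = 39.
Best is L, A, and T with total payoff 44.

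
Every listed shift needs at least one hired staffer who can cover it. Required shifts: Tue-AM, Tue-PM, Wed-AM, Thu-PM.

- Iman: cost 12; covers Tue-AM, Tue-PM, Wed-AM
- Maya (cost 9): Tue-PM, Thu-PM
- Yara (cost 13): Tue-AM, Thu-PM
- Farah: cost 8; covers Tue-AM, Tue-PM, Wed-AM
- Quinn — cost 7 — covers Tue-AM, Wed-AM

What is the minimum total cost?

16

The greedy cost-per-new-shift heuristic would pick Farah and Maya for 17, but a cheaper cover exists.
Choose Maya and Quinn: together they cover Tue-AM, Tue-PM, Wed-AM, Thu-PM — every shift.
Total cost: 9 + 7 = 16.
No cover costs less than 16.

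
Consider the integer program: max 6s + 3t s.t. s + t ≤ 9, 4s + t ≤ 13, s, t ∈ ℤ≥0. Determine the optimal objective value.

Relaxing integrality, the LP optimum is 31.00 at (s,t) = (1.33, 7.67), which is not an integer point.
(s,t)=(1,8): 1·1+1·8=9≤9, 4·1+1·8=12≤13, objective 30.
(s,t)=(0,9): 1·0+1·9=9≤9, 4·0+1·9=9≤13, objective 27.
(s,t)=(1,7): 1·1+1·7=8≤9, 4·1+1·7=11≤13, objective 27.
(s,t)=(1,6): 1·1+1·6=7≤9, 4·1+1·6=10≤13, objective 24.
The best lattice point is (1,8), giving 30.

30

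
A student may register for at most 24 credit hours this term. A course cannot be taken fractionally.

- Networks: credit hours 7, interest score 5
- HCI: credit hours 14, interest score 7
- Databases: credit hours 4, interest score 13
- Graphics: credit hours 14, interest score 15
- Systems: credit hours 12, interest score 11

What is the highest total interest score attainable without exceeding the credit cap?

Allowing fractional choices, the relaxed optimum would be about 33.5, but courses are indivisible.
Networks + Databases + Systems: credit hours 7 + 4 + 12 = 23 ≤ 24, interest score 5 + 13 + 11 = 29.
Databases + Systems: credit hours 4 + 12 = 16 ≤ 24, interest score 13 + 11 = 24.
Databases + Graphics: credit hours 4 + 14 = 18 ≤ 24, interest score 13 + 15 = 28.
Best is Networks, Databases, and Systems with total interest score 29.

29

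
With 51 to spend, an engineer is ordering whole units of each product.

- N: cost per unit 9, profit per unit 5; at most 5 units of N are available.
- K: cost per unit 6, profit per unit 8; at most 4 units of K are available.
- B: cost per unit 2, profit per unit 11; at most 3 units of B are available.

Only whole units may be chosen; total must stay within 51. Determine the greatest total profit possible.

75

This is a bounded integer knapsack.
Take 2×N, 4×K, and 3×B: cost 48 ≤ 51, profit 2·5 + 4·8 + 3·11 = 75.
B has the best ratio (11/2) and is taken to its limit of 3; remaining capacity is filled optimally with the others.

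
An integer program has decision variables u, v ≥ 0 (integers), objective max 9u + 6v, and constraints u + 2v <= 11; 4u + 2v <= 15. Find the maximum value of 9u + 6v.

The continuous relaxation peaks at (1.33, 4.83) with value 41.00; rounding to a feasible lattice point costs some objective.
(u,v)=(1,5): 1·1+2·5=11≤11, 4·1+2·5=14≤15, objective 39.
(u,v)=(2,3): 1·2+2·3=8≤11, 4·2+2·3=14≤15, objective 36.
(u,v)=(1,4): 1·1+2·4=9≤11, 4·1+2·4=12≤15, objective 33.
Maximum is 39 at (u,v)=(1,5).

39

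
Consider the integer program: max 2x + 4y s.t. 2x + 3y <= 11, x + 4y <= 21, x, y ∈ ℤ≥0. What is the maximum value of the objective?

The continuous relaxation peaks at (0, 3.67) with value 14.67; rounding to a feasible lattice point costs some objective.
(x,y)=(1,3): 2·1+3·3=11≤11, 1·1+4·3=13≤21, objective 14.
(x,y)=(0,3): 2·0+3·3=9≤11, 1·0+4·3=12≤21, objective 12.
(x,y)=(2,2): 2·2+3·2=10≤11, 1·2+4·2=10≤21, objective 12.
(x,y)=(1,2): 2·1+3·2=8≤11, 1·1+4·2=9≤21, objective 10.
No feasible integer point exceeds 14.

14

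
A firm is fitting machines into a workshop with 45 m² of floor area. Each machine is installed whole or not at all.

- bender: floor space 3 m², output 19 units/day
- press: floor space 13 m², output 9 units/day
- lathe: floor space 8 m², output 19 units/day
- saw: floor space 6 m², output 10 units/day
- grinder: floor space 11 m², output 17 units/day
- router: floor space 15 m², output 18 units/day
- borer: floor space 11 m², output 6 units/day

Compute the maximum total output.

83

Allowing fractional choices, the relaxed optimum would be about 84.4, but machines are indivisible.
bender + lathe + saw + grinder + router: floor space 3 + 8 + 6 + 11 + 15 = 43 ≤ 45, output 19 + 19 + 10 + 17 + 18 = 83.
bender + press + lathe + saw + router: floor space 3 + 13 + 8 + 6 + 15 = 45 ≤ 45, output 19 + 9 + 19 + 10 + 18 = 75.
Best is bender, lathe, saw, grinder, and router with total output 83.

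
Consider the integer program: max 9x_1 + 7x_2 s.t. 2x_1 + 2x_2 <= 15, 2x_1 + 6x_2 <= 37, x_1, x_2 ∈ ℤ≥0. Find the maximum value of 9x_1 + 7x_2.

63

The continuous relaxation peaks at (7.5, 0) with value 67.50; rounding to a feasible lattice point costs some objective.
(x_1,x_2)=(7,0): 2·7+2·0=14≤15, 2·7+6·0=14≤37, objective 63.
(x_1,x_2)=(6,1): 2·6+2·1=14≤15, 2·6+6·1=18≤37, objective 61.
(x_1,x_2)=(6,0): 2·6+2·0=12≤15, 2·6+6·0=12≤37, objective 54.
No feasible integer point exceeds 63.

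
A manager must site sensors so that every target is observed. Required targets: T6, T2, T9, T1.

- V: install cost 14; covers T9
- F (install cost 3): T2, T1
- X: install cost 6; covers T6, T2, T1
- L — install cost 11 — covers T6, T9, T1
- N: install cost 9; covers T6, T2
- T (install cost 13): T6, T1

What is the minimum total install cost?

This is a weighted set-cover instance.
Choose F and L: together they cover T6, T2, T9, T1 — every target.
Total install cost: 3 + 11 = 14.
No cover costs less than 14.

14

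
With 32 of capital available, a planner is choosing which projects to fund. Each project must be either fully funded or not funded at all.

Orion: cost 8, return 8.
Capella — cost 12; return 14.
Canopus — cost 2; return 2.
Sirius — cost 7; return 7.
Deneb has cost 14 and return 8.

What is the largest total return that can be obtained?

31

Allowing fractional choices, the relaxed optimum would be about 32.7, but projects are indivisible.
Orion + Capella + Canopus + Sirius: cost 8 + 12 + 2 + 7 = 29 ≤ 32, return 8 + 14 + 2 + 7 = 31.
Orion + Capella + Sirius: cost 8 + 12 + 7 = 27 ≤ 32, return 8 + 14 + 7 = 29.
Orion + Canopus + Sirius + Deneb: cost 8 + 2 + 7 + 14 = 31 ≤ 32, return 8 + 2 + 7 + 8 = 25.
Best is Orion, Capella, Canopus, and Sirius with total return 31.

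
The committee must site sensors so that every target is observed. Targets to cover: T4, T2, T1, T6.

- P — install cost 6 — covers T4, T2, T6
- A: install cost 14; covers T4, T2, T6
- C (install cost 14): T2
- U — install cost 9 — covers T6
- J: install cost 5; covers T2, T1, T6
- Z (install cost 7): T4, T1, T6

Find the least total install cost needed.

11

This is a weighted set-cover instance.
Choose P and J: together they cover T4, T2, T1, T6 — every target.
Total install cost: 6 + 5 = 11.
No cover costs less than 11.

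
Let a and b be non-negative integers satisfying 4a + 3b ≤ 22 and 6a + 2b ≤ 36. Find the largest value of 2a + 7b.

(a,b)=(0,7) is feasible, giving 49.
(a,b)=(1,6) is feasible, giving 44.
(a,b)=(0,6) is feasible, giving 42.
Maximum is 49 at (a,b)=(0,7).

49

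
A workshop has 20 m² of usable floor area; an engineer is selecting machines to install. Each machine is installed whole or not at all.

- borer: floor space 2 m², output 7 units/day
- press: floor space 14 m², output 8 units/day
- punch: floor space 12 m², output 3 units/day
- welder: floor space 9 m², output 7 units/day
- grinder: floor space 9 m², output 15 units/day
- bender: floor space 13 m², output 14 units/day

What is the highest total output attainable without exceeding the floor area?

29

Allowing fractional choices, the relaxed optimum would be about 31.7, but machines are indivisible.
welder + grinder: floor space 9 + 9 = 18 ≤ 20, output 7 + 15 = 22.
borer + welder + grinder: floor space 2 + 9 + 9 = 20 ≤ 20, output 7 + 7 + 15 = 29.
borer + grinder: floor space 2 + 9 = 11 ≤ 20, output 7 + 15 = 22.
Best is borer, welder, and grinder with total output 29.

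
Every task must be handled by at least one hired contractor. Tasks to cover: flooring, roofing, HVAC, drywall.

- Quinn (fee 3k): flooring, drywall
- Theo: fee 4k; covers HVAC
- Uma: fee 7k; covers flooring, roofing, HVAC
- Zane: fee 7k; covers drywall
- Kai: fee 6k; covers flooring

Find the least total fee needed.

Choose Quinn and Uma: together they cover flooring, roofing, HVAC, drywall — every task.
Total fee: 3 + 7 = 10.
No cover costs less than 10.

10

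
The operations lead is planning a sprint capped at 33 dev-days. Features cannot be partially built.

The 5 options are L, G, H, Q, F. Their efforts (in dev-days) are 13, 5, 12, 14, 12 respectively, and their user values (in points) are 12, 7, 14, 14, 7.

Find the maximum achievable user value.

Treat it as a binary knapsack problem.
G + H + Q: effort 5 + 12 + 14 = 31 ≤ 33, user value 7 + 14 + 14 = 35.
L + G + Q: effort 13 + 5 + 14 = 32 ≤ 33, user value 12 + 7 + 14 = 33.
L + G + H: effort 13 + 5 + 12 = 30 ≤ 33, user value 12 + 7 + 14 = 33.
Best is G, H, and Q with total user value 35.

35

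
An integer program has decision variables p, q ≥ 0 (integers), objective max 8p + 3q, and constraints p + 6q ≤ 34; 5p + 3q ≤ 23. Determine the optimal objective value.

35

(p,q)=(4,1) is feasible, giving 35.
(p,q)=(4,0) is feasible, giving 32.
No feasible integer point exceeds 35.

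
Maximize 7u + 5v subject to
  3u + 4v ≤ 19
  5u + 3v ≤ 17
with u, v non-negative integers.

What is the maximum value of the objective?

(u,v)=(1,4): 3·1+4·4=19≤19, 5·1+3·4=17≤17, objective 27.
(u,v)=(1,3): 3·1+4·3=15≤19, 5·1+3·3=14≤17, objective 22.
(u,v)=(0,4): 3·0+4·4=16≤19, 5·0+3·4=12≤17, objective 20.
Maximum is 27 at (u,v)=(1,4).

27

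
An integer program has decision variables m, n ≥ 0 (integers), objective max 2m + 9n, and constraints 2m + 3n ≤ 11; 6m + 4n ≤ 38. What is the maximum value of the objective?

29

The continuous relaxation peaks at (0, 3.67) with value 33.00; rounding to a feasible lattice point costs some objective.
(m,n)=(1,3) is feasible, giving 29.
(m,n)=(0,3) is feasible, giving 27.
(m,n)=(2,2) is feasible, giving 22.
Maximum is 29 at (m,n)=(1,3).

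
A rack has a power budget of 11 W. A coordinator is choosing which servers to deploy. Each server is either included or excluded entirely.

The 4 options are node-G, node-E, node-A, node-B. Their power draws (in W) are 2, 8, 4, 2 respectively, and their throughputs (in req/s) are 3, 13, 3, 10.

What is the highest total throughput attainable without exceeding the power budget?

This is a 0-1 knapsack instance.
node-E + node-B: power draw 8 + 2 = 10 ≤ 11, throughput 13 + 10 = 23.
node-G + node-A + node-B: power draw 2 + 4 + 2 = 8 ≤ 11, throughput 3 + 3 + 10 = 16.
Best is node-E and node-B with total throughput 23.

23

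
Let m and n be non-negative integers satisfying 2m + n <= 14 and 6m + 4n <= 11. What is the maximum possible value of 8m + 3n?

The continuous relaxation peaks at (1.83, 0) with value 14.67; rounding to a feasible lattice point costs some objective.
(m,n)=(1,1) is feasible, giving 11.
(m,n)=(1,0) is feasible, giving 8.
(m,n)=(0,2) is feasible, giving 6.
Maximum is 11 at (m,n)=(1,1).

11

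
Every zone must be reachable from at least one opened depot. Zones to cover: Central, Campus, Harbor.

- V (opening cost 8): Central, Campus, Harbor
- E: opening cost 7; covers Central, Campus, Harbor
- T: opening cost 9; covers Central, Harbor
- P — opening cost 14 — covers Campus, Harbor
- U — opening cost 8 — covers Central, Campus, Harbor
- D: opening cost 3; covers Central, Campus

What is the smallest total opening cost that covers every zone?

The greedy cost-per-new-zone heuristic would pick D and E for 10, but a cheaper cover exists.
E alone covers Central, Campus, Harbor — every zone.
Total opening cost: 7.
No cover costs less than 7.

7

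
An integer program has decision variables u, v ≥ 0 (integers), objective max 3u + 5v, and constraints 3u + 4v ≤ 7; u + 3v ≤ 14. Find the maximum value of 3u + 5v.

The continuous relaxation peaks at (0, 1.75) with value 8.75; rounding to a feasible lattice point costs some objective.
(u,v)=(1,1) is feasible, giving 8.
(u,v)=(2,0) is feasible, giving 6.
(u,v)=(0,1) is feasible, giving 5.
(u,v)=(1,0) is feasible, giving 3.
No feasible integer point exceeds 8.

8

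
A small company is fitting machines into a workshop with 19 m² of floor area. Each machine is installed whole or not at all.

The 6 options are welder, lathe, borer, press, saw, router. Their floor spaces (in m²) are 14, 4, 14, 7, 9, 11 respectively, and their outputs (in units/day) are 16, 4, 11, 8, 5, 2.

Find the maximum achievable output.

20

Treat it as a binary knapsack problem.
Allowing fractional choices, the relaxed optimum would be about 21.7, but machines are indivisible.
lathe + borer: floor space 4 + 14 = 18 ≤ 19, output 4 + 11 = 15.
welder: floor space 14 ≤ 19, output 16.
welder + lathe: floor space 14 + 4 = 18 ≤ 19, output 16 + 4 = 20.
Best is welder and lathe with total output 20.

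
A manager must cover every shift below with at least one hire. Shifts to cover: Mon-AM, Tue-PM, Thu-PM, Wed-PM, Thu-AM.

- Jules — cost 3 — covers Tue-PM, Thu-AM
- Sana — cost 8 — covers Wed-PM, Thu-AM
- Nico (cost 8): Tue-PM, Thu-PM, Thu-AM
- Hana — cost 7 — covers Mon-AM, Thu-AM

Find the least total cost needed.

This is an integer covering problem.
Choose Sana, Nico, and Hana: together they cover Mon-AM, Tue-PM, Thu-PM, Wed-PM, Thu-AM — every shift.
Total cost: 8 + 8 + 7 = 23.

23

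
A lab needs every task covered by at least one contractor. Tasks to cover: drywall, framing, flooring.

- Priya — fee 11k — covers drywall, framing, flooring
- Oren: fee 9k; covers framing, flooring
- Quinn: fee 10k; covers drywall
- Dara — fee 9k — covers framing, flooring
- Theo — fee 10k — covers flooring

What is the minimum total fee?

Priya alone covers drywall, framing, flooring — every task.
Total fee: 11.

11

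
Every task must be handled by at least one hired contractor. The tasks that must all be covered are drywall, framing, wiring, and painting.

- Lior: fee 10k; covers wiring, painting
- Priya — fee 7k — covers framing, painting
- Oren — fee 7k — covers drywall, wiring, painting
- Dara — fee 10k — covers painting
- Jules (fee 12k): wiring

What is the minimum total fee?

14

Choose Priya and Oren: together they cover drywall, framing, wiring, painting — every task.
Total fee: 7 + 7 = 14.
No cover costs less than 14.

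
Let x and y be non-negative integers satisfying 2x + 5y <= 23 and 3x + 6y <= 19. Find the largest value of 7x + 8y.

(x,y)=(6,0): 2·6+5·0=12≤23, 3·6+6·0=18≤19, objective 42.
(x,y)=(5,0): 2·5+5·0=10≤23, 3·5+6·0=15≤19, objective 35.
The best lattice point is (6,0), giving 42.

42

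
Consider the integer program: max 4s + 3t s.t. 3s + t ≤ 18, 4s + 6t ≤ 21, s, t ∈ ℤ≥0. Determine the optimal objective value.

Relaxing integrality, the LP optimum is 21.00 at (s,t) = (5.25, 0), which is not an integer point.
(s,t)=(5,0): 3·5+1·0=15≤18, 4·5+6·0=20≤21, objective 20.
(s,t)=(4,0): 3·4+1·0=12≤18, 4·4+6·0=16≤21, objective 16.
Maximum is 20 at (s,t)=(5,0).

20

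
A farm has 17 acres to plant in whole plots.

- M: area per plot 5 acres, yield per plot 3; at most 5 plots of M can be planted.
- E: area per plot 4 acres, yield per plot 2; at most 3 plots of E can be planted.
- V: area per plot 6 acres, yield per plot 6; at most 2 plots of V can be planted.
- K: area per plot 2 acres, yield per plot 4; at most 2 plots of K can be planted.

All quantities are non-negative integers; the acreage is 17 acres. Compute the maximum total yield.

20

1×M, 1×V, and 2×K: area 15 ≤ 17, yield 1·3 + 1·6 + 2·4 = 17.
2×V and 2×K: area 16 ≤ 17, yield 2·6 + 2·4 = 20.
Best is 20.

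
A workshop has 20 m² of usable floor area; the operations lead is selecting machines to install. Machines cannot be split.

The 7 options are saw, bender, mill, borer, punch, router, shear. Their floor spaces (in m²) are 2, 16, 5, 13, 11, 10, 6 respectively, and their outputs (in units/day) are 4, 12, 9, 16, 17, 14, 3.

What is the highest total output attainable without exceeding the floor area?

30

Treat it as a binary knapsack problem.
Allowing fractional choices, the relaxed optimum would be about 32.8, but machines are indivisible.
saw + mill + borer: floor space 2 + 5 + 13 = 20 ≤ 20, output 4 + 9 + 16 = 29.
saw + mill + router: floor space 2 + 5 + 10 = 17 ≤ 20, output 4 + 9 + 14 = 27.
saw + mill + punch: floor space 2 + 5 + 11 = 18 ≤ 20, output 4 + 9 + 17 = 30.
Best is saw, mill, and punch with total output 30.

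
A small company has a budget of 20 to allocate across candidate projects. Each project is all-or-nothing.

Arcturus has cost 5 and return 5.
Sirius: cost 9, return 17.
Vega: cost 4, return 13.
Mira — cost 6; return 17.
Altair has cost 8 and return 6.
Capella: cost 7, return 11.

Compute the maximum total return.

47

Treat it as a binary knapsack problem.
Take Sirius, Vega, and Mira: cost 9 + 4 + 6 = 19 ≤ 20, return 17 + 13 + 17 = 47.
No other feasible combination does better.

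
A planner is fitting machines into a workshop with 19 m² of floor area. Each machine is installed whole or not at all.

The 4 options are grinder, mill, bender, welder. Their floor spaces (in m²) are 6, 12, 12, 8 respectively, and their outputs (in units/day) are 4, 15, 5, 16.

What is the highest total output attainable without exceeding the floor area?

Allowing fractional choices, the relaxed optimum would be about 29.8, but machines are indivisible.
grinder + mill: floor space 6 + 12 = 18 ≤ 19, output 4 + 15 = 19.
grinder + welder: floor space 6 + 8 = 14 ≤ 19, output 4 + 16 = 20.
Best is grinder and welder with total output 20.

20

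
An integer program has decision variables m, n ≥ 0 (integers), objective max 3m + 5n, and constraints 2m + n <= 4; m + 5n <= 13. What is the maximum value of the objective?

13

The continuous relaxation peaks at (0.778, 2.44) with value 14.56; rounding to a feasible lattice point costs some objective.
(m,n)=(1,2): 2·1+1·2=4≤4, 1·1+5·2=11≤13, objective 13.
(m,n)=(0,2): 2·0+1·2=2≤4, 1·0+5·2=10≤13, objective 10.
(m,n)=(1,1): 2·1+1·1=3≤4, 1·1+5·1=6≤13, objective 8.
The best lattice point is (1,2), giving 13.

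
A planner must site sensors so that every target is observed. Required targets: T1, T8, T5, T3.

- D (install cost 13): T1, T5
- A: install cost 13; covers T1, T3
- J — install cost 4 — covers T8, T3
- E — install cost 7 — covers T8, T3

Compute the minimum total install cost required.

17

This is an integer covering problem.
Choose D and J: together they cover T1, T8, T5, T3 — every target.
Total install cost: 13 + 4 = 17.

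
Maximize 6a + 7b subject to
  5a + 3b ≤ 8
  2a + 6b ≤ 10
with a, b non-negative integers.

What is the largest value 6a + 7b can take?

Relaxing integrality, the LP optimum is 14.42 at (a,b) = (0.75, 1.42), which is not an integer point.
(a,b)=(1,1): 5·1+3·1=8≤8, 2·1+6·1=8≤10, objective 13.
(a,b)=(0,1): 5·0+3·1=3≤8, 2·0+6·1=6≤10, objective 7.
(a,b)=(1,0): 5·1+3·0=5≤8, 2·1+6·0=2≤10, objective 6.
(a,b)=(0,0): 5·0+3·0=0≤8, 2·0+6·0=0≤10, objective 0.
The best lattice point is (1,1), giving 13.

13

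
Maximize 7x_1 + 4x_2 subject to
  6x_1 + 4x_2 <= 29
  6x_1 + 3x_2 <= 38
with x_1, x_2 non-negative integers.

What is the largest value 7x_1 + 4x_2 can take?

Relaxing integrality, the LP optimum is 33.83 at (x_1,x_2) = (4.83, 0), which is not an integer point.
(x_1,x_2)=(4,1): 6·4+4·1=28≤29, 6·4+3·1=27≤38, objective 32.
(x_1,x_2)=(3,2): 6·3+4·2=26≤29, 6·3+3·2=24≤38, objective 29.
The best lattice point is (4,1), giving 32.

32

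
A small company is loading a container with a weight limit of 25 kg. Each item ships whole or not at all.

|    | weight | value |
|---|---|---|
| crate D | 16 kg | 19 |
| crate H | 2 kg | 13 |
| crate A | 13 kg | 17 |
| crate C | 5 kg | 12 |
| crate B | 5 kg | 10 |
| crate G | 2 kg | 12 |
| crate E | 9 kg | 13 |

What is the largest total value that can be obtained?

60

crate H + crate C + crate B + crate G + crate E: weight 2 + 5 + 5 + 2 + 9 = 23 ≤ 25, value 13 + 12 + 10 + 12 + 13 = 60.
crate D + crate H + crate C + crate G: weight 16 + 2 + 5 + 2 = 25 ≤ 25, value 19 + 13 + 12 + 12 = 56.
Best is crate H, crate C, crate B, crate G, and crate E with total value 60.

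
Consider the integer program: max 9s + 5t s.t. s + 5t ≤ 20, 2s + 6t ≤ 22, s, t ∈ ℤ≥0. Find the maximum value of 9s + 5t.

99

(s,t)=(11,0): 1·11+5·0=11≤20, 2·11+6·0=22≤22, objective 99.
(s,t)=(10,0): 1·10+5·0=10≤20, 2·10+6·0=20≤22, objective 90.
Maximum is 99 at (s,t)=(11,0).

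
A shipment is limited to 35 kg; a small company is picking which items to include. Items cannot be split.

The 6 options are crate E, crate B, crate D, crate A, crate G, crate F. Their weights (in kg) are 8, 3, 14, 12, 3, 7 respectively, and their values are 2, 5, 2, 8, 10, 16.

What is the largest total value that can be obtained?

This is a 0-1 knapsack instance.
Allowing fractional choices, the relaxed optimum would be about 41.3, but items are indivisible.
crate E + crate B + crate A + crate G + crate F: weight 8 + 3 + 12 + 3 + 7 = 33 ≤ 35, value 2 + 5 + 8 + 10 + 16 = 41.
crate B + crate A + crate G + crate F: weight 3 + 12 + 3 + 7 = 25 ≤ 35, value 5 + 8 + 10 + 16 = 39.
Best is crate E, crate B, crate A, crate G, and crate F with total value 41.

41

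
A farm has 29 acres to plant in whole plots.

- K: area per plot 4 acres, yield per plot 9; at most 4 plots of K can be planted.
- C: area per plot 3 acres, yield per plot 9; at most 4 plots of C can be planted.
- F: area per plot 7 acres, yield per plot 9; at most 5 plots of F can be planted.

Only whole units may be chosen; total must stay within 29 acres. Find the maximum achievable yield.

72

This is a bounded integer knapsack.
4×K and 4×C: area 28 ≤ 29, yield 4·9 + 4·9 = 72.
2×K, 4×C, and 1×F: area 27 ≤ 29, yield 2·9 + 4·9 + 1·9 = 63.
Best is 72.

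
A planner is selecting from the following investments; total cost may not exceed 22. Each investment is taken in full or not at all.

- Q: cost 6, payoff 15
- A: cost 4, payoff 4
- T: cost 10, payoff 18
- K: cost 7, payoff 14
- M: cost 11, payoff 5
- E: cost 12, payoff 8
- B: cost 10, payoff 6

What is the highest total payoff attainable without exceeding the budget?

Q + T: cost 6 + 10 = 16 ≤ 22, payoff 15 + 18 = 33.
A + T + K: cost 4 + 10 + 7 = 21 ≤ 22, payoff 4 + 18 + 14 = 36.
Q + A + T: cost 6 + 4 + 10 = 20 ≤ 22, payoff 15 + 4 + 18 = 37.
Best is Q, A, and T with total payoff 37.

37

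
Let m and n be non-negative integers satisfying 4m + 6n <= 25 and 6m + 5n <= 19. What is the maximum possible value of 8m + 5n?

(m,n)=(3,0): 4·3+6·0=12≤25, 6·3+5·0=18≤19, objective 24.
(m,n)=(2,1): 4·2+6·1=14≤25, 6·2+5·1=17≤19, objective 21.
(m,n)=(2,0): 4·2+6·0=8≤25, 6·2+5·0=12≤19, objective 16.
The best lattice point is (3,0), giving 24.

24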